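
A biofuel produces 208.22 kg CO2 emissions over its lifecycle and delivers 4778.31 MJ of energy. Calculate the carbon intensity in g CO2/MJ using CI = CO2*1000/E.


CI = CO2 * 1000 / E
= 208.22 * 1000 / 4778.31
= 43.5761 g CO2/MJ

43.5761 g CO2/MJ


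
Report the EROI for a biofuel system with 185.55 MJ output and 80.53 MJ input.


EROI = E_out / E_in
= 185.55 / 80.53
= 2.3041

2.3041


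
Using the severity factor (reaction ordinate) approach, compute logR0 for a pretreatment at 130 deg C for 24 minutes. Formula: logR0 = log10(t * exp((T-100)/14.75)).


logR0 = log10(t * exp((T - 100) / 14.75))
= log10(24 * exp((130 - 100) / 14.75))
= 2.2635

2.2635


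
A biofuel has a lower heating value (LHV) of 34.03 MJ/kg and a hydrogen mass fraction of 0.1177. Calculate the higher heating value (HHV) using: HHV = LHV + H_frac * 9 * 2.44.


HHV = LHV + H_frac * 9 * 2.44
= 34.03 + 0.1177 * 9 * 2.44
= 36.6147 MJ/kg

36.6147 MJ/kg


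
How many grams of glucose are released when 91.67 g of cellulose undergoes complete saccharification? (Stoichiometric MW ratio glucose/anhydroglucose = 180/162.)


glucose = cellulose * 180/162
= 91.67 * 180/162
= 101.8556 g

101.8556 g


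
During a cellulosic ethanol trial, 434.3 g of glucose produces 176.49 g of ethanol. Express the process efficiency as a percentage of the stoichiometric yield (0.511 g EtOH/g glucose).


Fermentation efficiency = (actual / (0.511 * glucose)) * 100
= (176.49 / (0.511 * 434.3)) * 100
= 79.5260%

79.5260%


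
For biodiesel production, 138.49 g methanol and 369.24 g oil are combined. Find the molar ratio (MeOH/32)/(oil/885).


Molar ratio = n_MeOH / n_oil = (MeOH/32) / (oil/885) = (MeOH * 885) / (32 * oil)
= (138.49 * 885) / (32 * 369.24)
= 10.3730

10.3730


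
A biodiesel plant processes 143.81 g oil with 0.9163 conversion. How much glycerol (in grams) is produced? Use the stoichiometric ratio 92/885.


glycerol = oil * conv * (92/885)
= 143.81 * 0.9163 * 92 / 885
= 13.6984 g

13.6984 g


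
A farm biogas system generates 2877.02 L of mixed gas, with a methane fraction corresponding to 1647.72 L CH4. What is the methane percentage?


CH4% = V_CH4 / V_total * 100
= 1647.72 / 2877.02 * 100
= 57.2718%

57.2718%


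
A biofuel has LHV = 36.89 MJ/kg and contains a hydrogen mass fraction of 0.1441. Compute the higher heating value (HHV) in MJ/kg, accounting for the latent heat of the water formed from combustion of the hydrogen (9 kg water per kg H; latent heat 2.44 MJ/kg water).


HHV = LHV + H_frac * 9 * 2.44
= 36.89 + 0.1441 * 9 * 2.44
= 40.0544 MJ/kg

40.0544 MJ/kg


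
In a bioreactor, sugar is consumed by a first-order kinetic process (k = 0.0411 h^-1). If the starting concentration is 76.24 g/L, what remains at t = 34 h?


S = S0 * exp(-k * t)
S = 76.24 * exp(-0.0411 * 34)
S = 18.8495 g/L

18.8495 g/L


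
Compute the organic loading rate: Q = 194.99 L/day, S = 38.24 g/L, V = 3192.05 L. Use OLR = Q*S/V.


OLR = Q * S / V
= 194.99 * 38.24 / 3192.05
= 2.3359 g/L/day

2.3359 g/L/day


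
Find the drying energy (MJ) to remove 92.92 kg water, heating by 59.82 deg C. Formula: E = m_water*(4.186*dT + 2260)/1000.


E = m_water * (4.186 * dT + 2260) / 1000
= 92.92 * (4.186 * 59.82 + 2260) / 1000
= 233.2670 MJ

233.2670 MJ


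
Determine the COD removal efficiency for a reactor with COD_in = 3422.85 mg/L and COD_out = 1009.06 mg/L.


eta = (COD_in - COD_out) / COD_in * 100
= (3422.85 - 1009.06) / 3422.85 * 100
= 70.5199%

70.5199%


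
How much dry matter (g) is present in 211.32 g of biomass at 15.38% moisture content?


Wd = Ww * (1 - MC/100)
= 211.32 * (1 - 15.38/100)
= 178.8190 g

178.8190 g


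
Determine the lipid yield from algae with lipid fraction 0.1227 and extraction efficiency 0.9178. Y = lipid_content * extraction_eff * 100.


Y = lipid_content * extraction_eff * 100
= 0.1227 * 0.9178 * 100
= 11.2614%

11.2614%


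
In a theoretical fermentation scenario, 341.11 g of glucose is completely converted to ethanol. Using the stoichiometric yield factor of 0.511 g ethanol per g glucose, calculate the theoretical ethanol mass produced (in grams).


Theoretical ethanol yield: m_EtOH = 0.511 * m_glucose
m_EtOH = 0.511 * 341.11 = 174.3072 g

174.3072 g


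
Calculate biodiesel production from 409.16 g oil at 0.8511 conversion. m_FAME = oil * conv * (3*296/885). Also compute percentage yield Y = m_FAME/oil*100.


m_FAME = oil * conv * (3 * 296 / 885) = oil * conv * (888/885)
= 409.16 * 0.8511 * 888 / 885
= 349.4165 g
Y = m_FAME / oil * 100 = conv * (888/885) * 100
= 0.8511 * 888 / 885 * 100
= 85.40%

349.4165 g FAME; Y = 85.40%


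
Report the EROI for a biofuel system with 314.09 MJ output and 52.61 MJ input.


EROI = E_out / E_in
= 314.09 / 52.61
= 5.9702

5.9702


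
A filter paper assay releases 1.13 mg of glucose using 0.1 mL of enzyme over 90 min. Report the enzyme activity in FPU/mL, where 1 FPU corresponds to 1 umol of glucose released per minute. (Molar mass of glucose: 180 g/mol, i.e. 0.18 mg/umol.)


Activity = glucose_mg / (0.18 mg/umol * V_mL * t_min)
= 1.13 / (0.18 * 0.1 * 90)
= 0.6975 FPU/mL

0.6975 FPU/mL


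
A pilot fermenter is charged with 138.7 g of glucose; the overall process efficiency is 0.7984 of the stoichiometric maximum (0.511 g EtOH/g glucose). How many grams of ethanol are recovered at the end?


Actual ethanol: m = 0.511 * 138.7 * 0.7984
m = 56.5872 g

56.5872 g


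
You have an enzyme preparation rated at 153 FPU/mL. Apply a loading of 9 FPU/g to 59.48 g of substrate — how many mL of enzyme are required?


V = dosage * m_sub / activity
V = 9 * 59.48 / 153
V = 3.4988 mL

3.4988 mL


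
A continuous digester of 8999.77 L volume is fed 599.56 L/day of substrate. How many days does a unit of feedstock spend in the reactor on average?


HRT = V / Q
= 8999.77 / 599.56
= 15.0106 days

15.0106 days


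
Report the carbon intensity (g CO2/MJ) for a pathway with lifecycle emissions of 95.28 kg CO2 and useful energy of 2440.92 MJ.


CI = CO2 * 1000 / E
= 95.28 * 1000 / 2440.92
= 39.0345 g CO2/MJ

39.0345 g CO2/MJ


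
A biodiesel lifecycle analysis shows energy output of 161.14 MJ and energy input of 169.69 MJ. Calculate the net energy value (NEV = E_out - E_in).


NEV = E_out - E_in
= 161.14 - 169.69
= -8.5500 MJ

-8.5500 MJ


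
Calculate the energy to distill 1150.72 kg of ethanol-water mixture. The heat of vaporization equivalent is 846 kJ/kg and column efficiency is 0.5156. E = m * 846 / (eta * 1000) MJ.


E = m * 846 / (eta * 1000)
= 1150.72 * 846 / (0.5156 * 1000)
= 1888.1092 MJ

1888.1092 MJ


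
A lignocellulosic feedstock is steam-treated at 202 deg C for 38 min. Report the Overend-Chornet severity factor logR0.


logR0 = log10(t * exp((T - 100) / 14.75))
= log10(38 * exp((202 - 100) / 14.75))
= 4.5830

4.5830


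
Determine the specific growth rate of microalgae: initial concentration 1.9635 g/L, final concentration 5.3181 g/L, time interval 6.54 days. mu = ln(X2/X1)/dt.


mu = ln(X2/X1) / dt
= ln(5.3181/1.9635) / 6.54
= 0.1524 per day

0.1524 per day


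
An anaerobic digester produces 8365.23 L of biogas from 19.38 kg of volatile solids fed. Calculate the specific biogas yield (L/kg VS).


Y = V / VS
= 8365.23 / 19.38
= 431.6424 L/kg VS

431.6424 L/kg VS


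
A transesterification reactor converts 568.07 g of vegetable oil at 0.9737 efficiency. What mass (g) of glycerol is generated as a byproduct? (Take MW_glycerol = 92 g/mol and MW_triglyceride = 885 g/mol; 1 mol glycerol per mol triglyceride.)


glycerol = oil * conv * (92/885)
= 568.07 * 0.9737 * 92 / 885
= 57.5005 g

57.5005 g


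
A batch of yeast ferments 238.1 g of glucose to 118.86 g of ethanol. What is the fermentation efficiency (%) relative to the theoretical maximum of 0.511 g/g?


Fermentation efficiency = (actual / (0.511 * glucose)) * 100
= (118.86 / (0.511 * 238.1)) * 100
= 97.6912%

97.6912%


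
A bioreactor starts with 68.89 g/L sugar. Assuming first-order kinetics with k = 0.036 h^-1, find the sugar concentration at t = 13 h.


S = S0 * exp(-k * t)
S = 68.89 * exp(-0.036 * 13)
S = 43.1426 g/L

43.1426 g/L


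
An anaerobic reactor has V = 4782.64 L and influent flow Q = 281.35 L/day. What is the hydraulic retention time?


HRT = V / Q
= 4782.64 / 281.35
= 16.9989 days

16.9989 days


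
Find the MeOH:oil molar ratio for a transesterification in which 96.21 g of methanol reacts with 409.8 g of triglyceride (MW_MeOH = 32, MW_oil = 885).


Molar ratio = n_MeOH / n_oil = (MeOH/32) / (oil/885) = (MeOH * 885) / (32 * oil)
= (96.21 * 885) / (32 * 409.8)
= 6.4929

6.4929


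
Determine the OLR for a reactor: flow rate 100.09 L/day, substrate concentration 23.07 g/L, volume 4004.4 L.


OLR = Q * S / V
= 100.09 * 23.07 / 4004.4
= 0.5766 g/L/day

0.5766 g/L/day


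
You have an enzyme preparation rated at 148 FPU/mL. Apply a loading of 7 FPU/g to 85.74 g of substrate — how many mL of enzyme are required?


V = dosage * m_sub / activity
V = 7 * 85.74 / 148
V = 4.0553 mL

4.0553 mL


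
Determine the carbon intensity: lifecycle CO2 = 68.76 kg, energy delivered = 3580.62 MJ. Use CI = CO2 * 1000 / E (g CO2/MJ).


CI = CO2 * 1000 / E
= 68.76 * 1000 / 3580.62
= 19.2034 g CO2/MJ

19.2034 g CO2/MJ


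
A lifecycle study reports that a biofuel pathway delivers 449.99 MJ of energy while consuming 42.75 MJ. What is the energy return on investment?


EROI = E_out / E_in
= 449.99 / 42.75
= 10.5261

10.5261


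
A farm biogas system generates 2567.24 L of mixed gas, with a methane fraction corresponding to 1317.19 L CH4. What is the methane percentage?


CH4% = V_CH4 / V_total * 100
= 1317.19 / 2567.24 * 100
= 51.3076%

51.3076%


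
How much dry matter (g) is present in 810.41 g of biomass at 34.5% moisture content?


Wd = Ww * (1 - MC/100)
= 810.41 * (1 - 34.5/100)
= 530.8185 g

530.8185 g


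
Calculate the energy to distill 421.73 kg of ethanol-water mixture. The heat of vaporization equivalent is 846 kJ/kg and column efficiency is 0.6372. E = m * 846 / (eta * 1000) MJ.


E = m * 846 / (eta * 1000)
= 421.73 * 846 / (0.6372 * 1000)
= 559.9240 MJ

559.9240 MJ


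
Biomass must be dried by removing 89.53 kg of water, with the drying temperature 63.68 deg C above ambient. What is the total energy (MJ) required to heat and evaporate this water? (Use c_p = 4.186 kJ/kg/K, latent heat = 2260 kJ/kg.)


E = m_water * (4.186 * dT + 2260) / 1000
= 89.53 * (4.186 * 63.68 + 2260) / 1000
= 226.2033 MJ

226.2033 MJ


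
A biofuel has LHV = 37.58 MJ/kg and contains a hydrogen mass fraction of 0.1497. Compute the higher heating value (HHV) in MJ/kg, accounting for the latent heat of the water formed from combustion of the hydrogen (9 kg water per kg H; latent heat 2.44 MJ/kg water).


HHV = LHV + H_frac * 9 * 2.44
= 37.58 + 0.1497 * 9 * 2.44
= 40.8674 MJ/kg

40.8674 MJ/kg


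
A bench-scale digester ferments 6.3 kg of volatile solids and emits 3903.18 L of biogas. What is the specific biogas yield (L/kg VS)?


Y = V / VS
= 3903.18 / 6.3
= 619.5524 L/kg VS

619.5524 L/kg VS


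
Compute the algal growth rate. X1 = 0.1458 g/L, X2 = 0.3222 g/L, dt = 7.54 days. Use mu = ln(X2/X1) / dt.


mu = ln(X2/X1) / dt
= ln(0.3222/0.1458) / 7.54
= 0.1052 per day

0.1052 per day


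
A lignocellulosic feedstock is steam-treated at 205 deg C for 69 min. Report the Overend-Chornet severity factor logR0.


logR0 = log10(t * exp((T - 100) / 14.75))
= log10(69 * exp((205 - 100) / 14.75))
= 4.9304

4.9304


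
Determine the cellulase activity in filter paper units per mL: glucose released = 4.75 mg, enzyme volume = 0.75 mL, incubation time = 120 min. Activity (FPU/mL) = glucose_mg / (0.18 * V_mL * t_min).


Activity = glucose_mg / (0.18 mg/umol * V_mL * t_min)
= 4.75 / (0.18 * 0.75 * 120)
= 0.2932 FPU/mL

0.2932 FPU/mL


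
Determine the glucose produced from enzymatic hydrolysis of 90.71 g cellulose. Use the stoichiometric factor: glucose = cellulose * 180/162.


glucose = cellulose * 180/162
= 90.71 * 180/162
= 100.7889 g

100.7889 g


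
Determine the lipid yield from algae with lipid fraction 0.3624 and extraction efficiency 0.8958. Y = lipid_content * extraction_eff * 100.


Y = lipid_content * extraction_eff * 100
= 0.3624 * 0.8958 * 100
= 32.4638%

32.4638%


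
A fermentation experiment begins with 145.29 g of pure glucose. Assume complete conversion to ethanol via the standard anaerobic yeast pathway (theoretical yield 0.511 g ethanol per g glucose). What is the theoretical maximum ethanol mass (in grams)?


Theoretical ethanol yield: m_EtOH = 0.511 * m_glucose
m_EtOH = 0.511 * 145.29 = 74.2432 g

74.2432 g


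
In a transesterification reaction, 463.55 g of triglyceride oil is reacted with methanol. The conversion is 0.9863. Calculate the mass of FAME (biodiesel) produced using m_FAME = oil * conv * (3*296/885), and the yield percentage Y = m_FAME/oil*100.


m_FAME = oil * conv * (3 * 296 / 885) = oil * conv * (888/885)
= 463.55 * 0.9863 * 888 / 885
= 458.7492 g
Y = m_FAME / oil * 100 = conv * (888/885) * 100
= 0.9863 * 888 / 885 * 100
= 98.96%

458.7492 g FAME; Y = 98.96%


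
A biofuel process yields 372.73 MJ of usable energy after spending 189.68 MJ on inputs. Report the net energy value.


NEV = E_out - E_in
= 372.73 - 189.68
= 183.0500 MJ

183.0500 MJ


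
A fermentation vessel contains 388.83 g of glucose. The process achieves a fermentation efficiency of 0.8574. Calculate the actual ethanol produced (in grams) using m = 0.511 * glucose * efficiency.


Actual ethanol: m = 0.511 * 388.83 * 0.8574
m = 170.3586 g

170.3586 g


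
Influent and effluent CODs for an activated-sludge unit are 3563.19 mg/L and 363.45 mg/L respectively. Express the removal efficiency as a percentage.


eta = (COD_in - COD_out) / COD_in * 100
= (3563.19 - 363.45) / 3563.19 * 100
= 89.7999%

89.7999%


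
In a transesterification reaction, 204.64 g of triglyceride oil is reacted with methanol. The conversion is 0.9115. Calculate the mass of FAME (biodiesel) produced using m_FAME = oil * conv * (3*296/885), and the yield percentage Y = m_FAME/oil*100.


m_FAME = oil * conv * (3 * 296 / 885) = oil * conv * (888/885)
= 204.64 * 0.9115 * 888 / 885
= 187.1617 g
Y = m_FAME / oil * 100 = conv * (888/885) * 100
= 0.9115 * 888 / 885 * 100
= 91.46%

187.1617 g FAME; Y = 91.46%


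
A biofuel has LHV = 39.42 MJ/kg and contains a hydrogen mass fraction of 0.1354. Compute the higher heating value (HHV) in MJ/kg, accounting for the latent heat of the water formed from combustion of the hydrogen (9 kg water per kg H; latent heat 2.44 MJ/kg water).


HHV = LHV + H_frac * 9 * 2.44
= 39.42 + 0.1354 * 9 * 2.44
= 42.3934 MJ/kg

42.3934 MJ/kg


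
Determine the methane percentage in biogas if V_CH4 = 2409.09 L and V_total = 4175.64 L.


CH4% = V_CH4 / V_total * 100
= 2409.09 / 4175.64 * 100
= 57.6939%

57.6939%


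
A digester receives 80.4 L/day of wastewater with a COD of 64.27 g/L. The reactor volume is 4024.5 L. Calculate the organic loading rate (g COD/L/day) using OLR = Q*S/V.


OLR = Q * S / V
= 80.4 * 64.27 / 4024.5
= 1.2840 g/L/day

1.2840 g/L/day


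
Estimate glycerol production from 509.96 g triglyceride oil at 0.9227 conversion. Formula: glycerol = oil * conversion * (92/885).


glycerol = oil * conv * (92/885)
= 509.96 * 0.9227 * 92 / 885
= 48.9149 g

48.9149 g


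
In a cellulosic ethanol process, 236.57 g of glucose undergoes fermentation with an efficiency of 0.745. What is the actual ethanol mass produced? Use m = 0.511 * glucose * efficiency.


Actual ethanol: m = 0.511 * 236.57 * 0.745
m = 90.0610 g

90.0610 g


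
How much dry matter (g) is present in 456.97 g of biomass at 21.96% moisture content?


Wd = Ww * (1 - MC/100)
= 456.97 * (1 - 21.96/100)
= 356.6194 g

356.6194 g


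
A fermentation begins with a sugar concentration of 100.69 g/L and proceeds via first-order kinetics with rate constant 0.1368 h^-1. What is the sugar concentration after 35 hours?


S = S0 * exp(-k * t)
S = 100.69 * exp(-0.1368 * 35)
S = 0.8387 g/L

0.8387 g/L


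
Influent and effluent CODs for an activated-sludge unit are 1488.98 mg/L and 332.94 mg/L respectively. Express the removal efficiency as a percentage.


eta = (COD_in - COD_out) / COD_in * 100
= (1488.98 - 332.94) / 1488.98 * 100
= 77.6397%

77.6397%


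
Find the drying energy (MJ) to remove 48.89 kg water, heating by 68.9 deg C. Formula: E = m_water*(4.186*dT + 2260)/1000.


E = m_water * (4.186 * dT + 2260) / 1000
= 48.89 * (4.186 * 68.9 + 2260) / 1000
= 124.5920 MJ

124.5920 MJ


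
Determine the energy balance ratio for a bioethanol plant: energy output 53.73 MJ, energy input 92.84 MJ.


EROI = E_out / E_in
= 53.73 / 92.84
= 0.5787

0.5787


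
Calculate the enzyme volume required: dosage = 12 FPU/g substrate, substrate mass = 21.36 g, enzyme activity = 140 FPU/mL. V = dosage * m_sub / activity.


V = dosage * m_sub / activity
V = 12 * 21.36 / 140
V = 1.8309 mL

1.8309 mL


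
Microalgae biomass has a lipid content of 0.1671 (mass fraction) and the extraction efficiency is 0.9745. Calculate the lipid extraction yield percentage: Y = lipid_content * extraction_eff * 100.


Y = lipid_content * extraction_eff * 100
= 0.1671 * 0.9745 * 100
= 16.2839%

16.2839%


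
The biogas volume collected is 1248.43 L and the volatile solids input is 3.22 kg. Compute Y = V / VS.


Y = V / VS
= 1248.43 / 3.22
= 387.7112 L/kg VS

387.7112 L/kg VS


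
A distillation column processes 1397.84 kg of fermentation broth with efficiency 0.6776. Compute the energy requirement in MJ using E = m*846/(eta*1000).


E = m * 846 / (eta * 1000)
= 1397.84 * 846 / (0.6776 * 1000)
= 1745.2371 MJ

1745.2371 MJ


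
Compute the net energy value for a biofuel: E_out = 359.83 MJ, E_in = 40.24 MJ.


NEV = E_out - E_in
= 359.83 - 40.24
= 319.5900 MJ

319.5900 MJ


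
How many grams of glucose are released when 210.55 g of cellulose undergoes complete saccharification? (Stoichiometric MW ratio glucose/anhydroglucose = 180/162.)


glucose = cellulose * 180/162
= 210.55 * 180/162
= 233.9444 g

233.9444 g


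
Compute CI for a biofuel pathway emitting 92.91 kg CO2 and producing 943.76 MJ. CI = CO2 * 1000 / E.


CI = CO2 * 1000 / E
= 92.91 * 1000 / 943.76
= 98.4466 g CO2/MJ

98.4466 g CO2/MJ


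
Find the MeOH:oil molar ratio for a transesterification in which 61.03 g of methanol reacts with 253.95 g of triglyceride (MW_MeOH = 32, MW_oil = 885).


Molar ratio = n_MeOH / n_oil = (MeOH/32) / (oil/885) = (MeOH * 885) / (32 * oil)
= (61.03 * 885) / (32 * 253.95)
= 6.6464

6.6464


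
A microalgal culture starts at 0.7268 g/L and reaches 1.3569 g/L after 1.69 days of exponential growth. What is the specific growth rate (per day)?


mu = ln(X2/X1) / dt
= ln(1.3569/0.7268) / 1.69
= 0.3694 per day

0.3694 per day


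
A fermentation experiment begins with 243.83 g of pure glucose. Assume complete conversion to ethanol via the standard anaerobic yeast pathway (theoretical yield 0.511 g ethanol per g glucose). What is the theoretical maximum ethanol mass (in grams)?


Theoretical ethanol yield: m_EtOH = 0.511 * m_glucose
m_EtOH = 0.511 * 243.83 = 124.5971 g

124.5971 g


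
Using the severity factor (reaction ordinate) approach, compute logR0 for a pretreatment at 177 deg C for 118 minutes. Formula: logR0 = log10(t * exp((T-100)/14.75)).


logR0 = log10(t * exp((T - 100) / 14.75))
= log10(118 * exp((177 - 100) / 14.75))
= 4.3390

4.3390


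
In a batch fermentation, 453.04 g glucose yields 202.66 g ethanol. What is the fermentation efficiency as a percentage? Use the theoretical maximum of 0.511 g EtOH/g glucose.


Fermentation efficiency = (actual / (0.511 * glucose)) * 100
= (202.66 / (0.511 * 453.04)) * 100
= 87.5408%

87.5408%


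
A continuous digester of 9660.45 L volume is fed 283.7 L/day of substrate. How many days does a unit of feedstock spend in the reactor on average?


HRT = V / Q
= 9660.45 / 283.7
= 34.0516 days

34.0516 days


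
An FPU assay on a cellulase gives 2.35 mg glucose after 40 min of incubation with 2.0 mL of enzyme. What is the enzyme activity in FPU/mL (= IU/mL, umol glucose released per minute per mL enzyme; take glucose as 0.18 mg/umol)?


Activity = glucose_mg / (0.18 mg/umol * V_mL * t_min)
= 2.35 / (0.18 * 2.0 * 40)
= 0.1632 FPU/mL

0.1632 FPU/mL


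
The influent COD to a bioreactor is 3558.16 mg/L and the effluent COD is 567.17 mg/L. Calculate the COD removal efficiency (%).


eta = (COD_in - COD_out) / COD_in * 100
= (3558.16 - 567.17) / 3558.16 * 100
= 84.0600%

84.0600%


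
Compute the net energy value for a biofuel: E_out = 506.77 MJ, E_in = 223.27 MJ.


NEV = E_out - E_in
= 506.77 - 223.27
= 283.5000 MJ

283.5000 MJ


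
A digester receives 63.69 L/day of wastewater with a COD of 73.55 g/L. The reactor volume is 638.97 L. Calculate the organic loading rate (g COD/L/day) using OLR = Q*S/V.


OLR = Q * S / V
= 63.69 * 73.55 / 638.97
= 7.3312 g/L/day

7.3312 g/L/day


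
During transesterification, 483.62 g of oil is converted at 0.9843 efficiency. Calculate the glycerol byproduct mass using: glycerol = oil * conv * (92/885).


glycerol = oil * conv * (92/885)
= 483.62 * 0.9843 * 92 / 885
= 49.4853 g

49.4853 g


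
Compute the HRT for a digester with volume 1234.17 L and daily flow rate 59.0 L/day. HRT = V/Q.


HRT = V / Q
= 1234.17 / 59.0
= 20.9181 days

20.9181 days


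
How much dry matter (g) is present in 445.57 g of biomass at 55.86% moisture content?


Wd = Ww * (1 - MC/100)
= 445.57 * (1 - 55.86/100)
= 196.6746 g

196.6746 g


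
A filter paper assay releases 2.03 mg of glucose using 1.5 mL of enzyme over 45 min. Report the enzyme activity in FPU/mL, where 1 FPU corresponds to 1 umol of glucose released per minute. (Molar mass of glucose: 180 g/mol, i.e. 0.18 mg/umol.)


Activity = glucose_mg / (0.18 mg/umol * V_mL * t_min)
= 2.03 / (0.18 * 1.5 * 45)
= 0.1671 FPU/mL

0.1671 FPU/mL


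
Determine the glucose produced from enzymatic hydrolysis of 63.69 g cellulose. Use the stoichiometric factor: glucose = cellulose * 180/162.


glucose = cellulose * 180/162
= 63.69 * 180/162
= 70.7667 g

70.7667 g


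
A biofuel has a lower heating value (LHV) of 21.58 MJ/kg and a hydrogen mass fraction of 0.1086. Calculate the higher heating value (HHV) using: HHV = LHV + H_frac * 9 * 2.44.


HHV = LHV + H_frac * 9 * 2.44
= 21.58 + 0.1086 * 9 * 2.44
= 23.9649 MJ/kg

23.9649 MJ/kg


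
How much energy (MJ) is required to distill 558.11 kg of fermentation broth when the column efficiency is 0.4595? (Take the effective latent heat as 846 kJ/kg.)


E = m * 846 / (eta * 1000)
= 558.11 * 846 / (0.4595 * 1000)
= 1027.5540 MJ

1027.5540 MJ


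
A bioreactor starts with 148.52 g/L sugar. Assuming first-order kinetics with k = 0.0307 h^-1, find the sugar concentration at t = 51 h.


S = S0 * exp(-k * t)
S = 148.52 * exp(-0.0307 * 51)
S = 31.0320 g/L

31.0320 g/L


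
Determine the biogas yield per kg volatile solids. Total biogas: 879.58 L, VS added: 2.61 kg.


Y = V / VS
= 879.58 / 2.61
= 337.0038 L/kg VS

337.0038 L/kg VS


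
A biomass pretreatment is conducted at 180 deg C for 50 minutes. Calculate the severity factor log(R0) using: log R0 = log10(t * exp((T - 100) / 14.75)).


logR0 = log10(t * exp((T - 100) / 14.75))
= log10(50 * exp((180 - 100) / 14.75))
= 4.0545

4.0545


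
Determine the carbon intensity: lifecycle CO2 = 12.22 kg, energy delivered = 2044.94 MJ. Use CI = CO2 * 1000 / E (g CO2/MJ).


CI = CO2 * 1000 / E
= 12.22 * 1000 / 2044.94
= 5.9757 g CO2/MJ

5.9757 g CO2/MJ


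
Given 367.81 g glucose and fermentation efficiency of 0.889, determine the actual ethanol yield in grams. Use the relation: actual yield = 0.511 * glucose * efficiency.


Actual ethanol: m = 0.511 * 367.81 * 0.889
m = 167.0884 g

167.0884 g


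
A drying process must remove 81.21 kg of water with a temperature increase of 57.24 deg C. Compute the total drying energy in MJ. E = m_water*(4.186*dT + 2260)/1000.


E = m_water * (4.186 * dT + 2260) / 1000
= 81.21 * (4.186 * 57.24 + 2260) / 1000
= 202.9931 MJ

202.9931 MJ


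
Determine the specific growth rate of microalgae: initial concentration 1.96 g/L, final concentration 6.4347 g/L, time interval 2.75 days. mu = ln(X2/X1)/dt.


mu = ln(X2/X1) / dt
= ln(6.4347/1.96) / 2.75
= 0.4323 per day

0.4323 per day


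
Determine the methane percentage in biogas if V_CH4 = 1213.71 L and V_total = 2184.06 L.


CH4% = V_CH4 / V_total * 100
= 1213.71 / 2184.06 * 100
= 55.5713%

55.5713%


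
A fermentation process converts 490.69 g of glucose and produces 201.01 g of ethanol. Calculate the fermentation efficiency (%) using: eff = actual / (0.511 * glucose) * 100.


Fermentation efficiency = (actual / (0.511 * glucose)) * 100
= (201.01 / (0.511 * 490.69)) * 100
= 80.1659%

80.1659%


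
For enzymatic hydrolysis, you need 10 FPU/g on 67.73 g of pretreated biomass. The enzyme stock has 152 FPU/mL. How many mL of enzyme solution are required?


V = dosage * m_sub / activity
V = 10 * 67.73 / 152
V = 4.4559 mL

4.4559 mL


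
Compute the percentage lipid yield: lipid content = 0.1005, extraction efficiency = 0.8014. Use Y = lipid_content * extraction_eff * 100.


Y = lipid_content * extraction_eff * 100
= 0.1005 * 0.8014 * 100
= 8.0541%

8.0541%


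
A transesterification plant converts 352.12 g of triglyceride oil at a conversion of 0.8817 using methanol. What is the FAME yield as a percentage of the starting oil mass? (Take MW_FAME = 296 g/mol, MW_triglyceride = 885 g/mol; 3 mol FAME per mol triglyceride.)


m_FAME = oil * conv * (3 * 296 / 885) = oil * conv * (888/885)
= 352.12 * 0.8817 * 888 / 885
= 311.5166 g
Y = m_FAME / oil * 100 = conv * (888/885) * 100
= 0.8817 * 888 / 885 * 100
= 88.47%

88.47%


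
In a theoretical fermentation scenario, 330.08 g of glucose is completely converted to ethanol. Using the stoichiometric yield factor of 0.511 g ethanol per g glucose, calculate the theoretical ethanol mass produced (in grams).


Theoretical ethanol yield: m_EtOH = 0.511 * m_glucose
m_EtOH = 0.511 * 330.08 = 168.6709 g

168.6709 g


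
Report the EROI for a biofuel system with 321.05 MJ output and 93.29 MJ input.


EROI = E_out / E_in
= 321.05 / 93.29
= 3.4414

3.4414


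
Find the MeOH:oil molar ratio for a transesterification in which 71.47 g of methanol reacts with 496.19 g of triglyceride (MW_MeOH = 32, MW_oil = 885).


Molar ratio = n_MeOH / n_oil = (MeOH/32) / (oil/885) = (MeOH * 885) / (32 * oil)
= (71.47 * 885) / (32 * 496.19)
= 3.9835

3.9835


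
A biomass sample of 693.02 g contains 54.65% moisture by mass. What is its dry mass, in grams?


Wd = Ww * (1 - MC/100)
= 693.02 * (1 - 54.65/100)
= 314.2846 g

314.2846 g


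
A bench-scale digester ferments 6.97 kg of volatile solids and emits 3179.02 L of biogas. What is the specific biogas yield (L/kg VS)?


Y = V / VS
= 3179.02 / 6.97
= 456.1004 L/kg VS

456.1004 L/kg VS


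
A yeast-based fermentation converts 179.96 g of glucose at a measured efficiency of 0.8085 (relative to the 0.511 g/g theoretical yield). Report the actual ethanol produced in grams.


Actual ethanol: m = 0.511 * 179.96 * 0.8085
m = 74.3493 g

74.3493 g


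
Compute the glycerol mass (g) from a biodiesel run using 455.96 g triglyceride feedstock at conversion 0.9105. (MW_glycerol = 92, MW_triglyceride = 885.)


glycerol = oil * conv * (92/885)
= 455.96 * 0.9105 * 92 / 885
= 43.1570 g

43.1570 g


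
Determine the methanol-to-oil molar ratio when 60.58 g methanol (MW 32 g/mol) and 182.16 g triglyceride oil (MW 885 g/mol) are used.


Molar ratio = n_MeOH / n_oil = (MeOH/32) / (oil/885) = (MeOH * 885) / (32 * oil)
= (60.58 * 885) / (32 * 182.16)
= 9.1975

9.1975


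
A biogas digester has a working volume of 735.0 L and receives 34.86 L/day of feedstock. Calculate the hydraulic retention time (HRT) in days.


HRT = V / Q
= 735.0 / 34.86
= 21.0843 days

21.0843 days


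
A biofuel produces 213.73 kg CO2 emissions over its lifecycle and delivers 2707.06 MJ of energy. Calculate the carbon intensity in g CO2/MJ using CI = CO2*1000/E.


CI = CO2 * 1000 / E
= 213.73 * 1000 / 2707.06
= 78.9528 g CO2/MJ

78.9528 g CO2/MJ


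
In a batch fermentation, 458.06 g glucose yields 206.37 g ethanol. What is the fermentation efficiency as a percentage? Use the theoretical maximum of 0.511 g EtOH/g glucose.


Fermentation efficiency = (actual / (0.511 * glucose)) * 100
= (206.37 / (0.511 * 458.06)) * 100
= 88.1664%

88.1664%


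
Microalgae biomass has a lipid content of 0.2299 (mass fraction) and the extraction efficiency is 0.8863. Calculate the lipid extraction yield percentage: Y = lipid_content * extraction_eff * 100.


Y = lipid_content * extraction_eff * 100
= 0.2299 * 0.8863 * 100
= 20.3760%

20.3760%


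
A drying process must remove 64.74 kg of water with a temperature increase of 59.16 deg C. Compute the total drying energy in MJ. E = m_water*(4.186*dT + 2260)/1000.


E = m_water * (4.186 * dT + 2260) / 1000
= 64.74 * (4.186 * 59.16 + 2260) / 1000
= 162.3449 MJ

162.3449 MJ


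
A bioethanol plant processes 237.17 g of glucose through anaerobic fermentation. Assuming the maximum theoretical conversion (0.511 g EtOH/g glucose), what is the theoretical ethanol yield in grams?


Theoretical ethanol yield: m_EtOH = 0.511 * m_glucose
m_EtOH = 0.511 * 237.17 = 121.1939 g

121.1939 g


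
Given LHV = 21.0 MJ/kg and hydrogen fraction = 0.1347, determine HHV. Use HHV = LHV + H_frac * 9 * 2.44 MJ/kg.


HHV = LHV + H_frac * 9 * 2.44
= 21.0 + 0.1347 * 9 * 2.44
= 23.9580 MJ/kg

23.9580 MJ/kg


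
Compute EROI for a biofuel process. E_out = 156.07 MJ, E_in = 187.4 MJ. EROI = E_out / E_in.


EROI = E_out / E_in
= 156.07 / 187.4
= 0.8328

0.8328


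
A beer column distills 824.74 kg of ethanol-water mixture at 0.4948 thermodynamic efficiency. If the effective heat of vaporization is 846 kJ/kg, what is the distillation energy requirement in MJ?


E = m * 846 / (eta * 1000)
= 824.74 * 846 / (0.4948 * 1000)
= 1410.1254 MJ

1410.1254 MJ


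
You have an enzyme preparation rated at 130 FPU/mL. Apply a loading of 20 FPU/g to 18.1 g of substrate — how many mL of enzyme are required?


V = dosage * m_sub / activity
V = 20 * 18.1 / 130
V = 2.7846 mL

2.7846 mL


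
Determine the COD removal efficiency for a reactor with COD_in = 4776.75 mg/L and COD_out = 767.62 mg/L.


eta = (COD_in - COD_out) / COD_in * 100
= (4776.75 - 767.62) / 4776.75 * 100
= 83.9301%

83.9301%


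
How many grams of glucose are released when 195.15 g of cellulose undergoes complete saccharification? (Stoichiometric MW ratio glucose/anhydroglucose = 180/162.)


glucose = cellulose * 180/162
= 195.15 * 180/162
= 216.8333 g

216.8333 g


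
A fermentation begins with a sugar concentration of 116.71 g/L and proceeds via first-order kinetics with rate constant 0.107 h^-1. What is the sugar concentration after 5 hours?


S = S0 * exp(-k * t)
S = 116.71 * exp(-0.107 * 5)
S = 68.3535 g/L

68.3535 g/L


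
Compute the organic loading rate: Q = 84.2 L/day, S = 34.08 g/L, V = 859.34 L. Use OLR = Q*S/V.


OLR = Q * S / V
= 84.2 * 34.08 / 859.34
= 3.3392 g/L/day

3.3392 g/L/day


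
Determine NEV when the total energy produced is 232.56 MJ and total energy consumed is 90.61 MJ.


NEV = E_out - E_in
= 232.56 - 90.61
= 141.9500 MJ

141.9500 MJ


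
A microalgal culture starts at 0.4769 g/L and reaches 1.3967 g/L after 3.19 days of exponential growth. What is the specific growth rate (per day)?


mu = ln(X2/X1) / dt
= ln(1.3967/0.4769) / 3.19
= 0.3369 per day

0.3369 per day


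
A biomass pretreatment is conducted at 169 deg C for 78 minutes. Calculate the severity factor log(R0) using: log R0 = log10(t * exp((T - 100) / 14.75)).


logR0 = log10(t * exp((T - 100) / 14.75))
= log10(78 * exp((169 - 100) / 14.75))
= 3.9237

3.9237


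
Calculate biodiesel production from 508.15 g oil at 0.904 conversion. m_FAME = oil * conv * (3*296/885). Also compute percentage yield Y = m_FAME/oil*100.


m_FAME = oil * conv * (3 * 296 / 885) = oil * conv * (888/885)
= 508.15 * 0.904 * 888 / 885
= 460.9248 g
Y = m_FAME / oil * 100 = conv * (888/885) * 100
= 0.904 * 888 / 885 * 100
= 90.71%

460.9248 g FAME; Y = 90.71%


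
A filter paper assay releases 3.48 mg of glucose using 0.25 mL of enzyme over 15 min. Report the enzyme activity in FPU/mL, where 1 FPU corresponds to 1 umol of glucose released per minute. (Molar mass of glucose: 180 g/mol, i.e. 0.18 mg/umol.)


Activity = glucose_mg / (0.18 mg/umol * V_mL * t_min)
= 3.48 / (0.18 * 0.25 * 15)
= 5.1556 FPU/mL

5.1556 FPU/mL


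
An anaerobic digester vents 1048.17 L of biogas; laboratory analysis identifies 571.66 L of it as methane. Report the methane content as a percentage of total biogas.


CH4% = V_CH4 / V_total * 100
= 571.66 / 1048.17 * 100
= 54.5389%

54.5389%


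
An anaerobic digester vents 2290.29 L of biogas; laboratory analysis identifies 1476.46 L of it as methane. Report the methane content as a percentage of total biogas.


CH4% = V_CH4 / V_total * 100
= 1476.46 / 2290.29 * 100
= 64.4661%

64.4661%


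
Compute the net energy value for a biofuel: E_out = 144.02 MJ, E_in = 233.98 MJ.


NEV = E_out - E_in
= 144.02 - 233.98
= -89.9600 MJ

-89.9600 MJ


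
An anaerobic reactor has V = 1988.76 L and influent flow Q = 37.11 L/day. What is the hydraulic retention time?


HRT = V / Q
= 1988.76 / 37.11
= 53.5909 days

53.5909 days


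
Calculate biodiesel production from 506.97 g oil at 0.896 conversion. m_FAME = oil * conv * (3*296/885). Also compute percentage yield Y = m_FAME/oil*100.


m_FAME = oil * conv * (3 * 296 / 885) = oil * conv * (888/885)
= 506.97 * 0.896 * 888 / 885
= 455.7849 g
Y = m_FAME / oil * 100 = conv * (888/885) * 100
= 0.896 * 888 / 885 * 100
= 89.90%

455.7849 g FAME; Y = 89.90%


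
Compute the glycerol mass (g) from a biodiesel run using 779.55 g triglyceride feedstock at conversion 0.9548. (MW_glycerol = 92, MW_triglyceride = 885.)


glycerol = oil * conv * (92/885)
= 779.55 * 0.9548 * 92 / 885
= 77.3751 g

77.3751 g


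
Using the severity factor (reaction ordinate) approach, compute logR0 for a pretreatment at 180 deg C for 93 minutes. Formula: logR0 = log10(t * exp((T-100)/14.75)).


logR0 = log10(t * exp((T - 100) / 14.75))
= log10(93 * exp((180 - 100) / 14.75))
= 4.3240

4.3240


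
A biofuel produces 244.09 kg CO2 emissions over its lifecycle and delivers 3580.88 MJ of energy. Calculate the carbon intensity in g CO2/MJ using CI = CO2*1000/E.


CI = CO2 * 1000 / E
= 244.09 * 1000 / 3580.88
= 68.1648 g CO2/MJ

68.1648 g CO2/MJ


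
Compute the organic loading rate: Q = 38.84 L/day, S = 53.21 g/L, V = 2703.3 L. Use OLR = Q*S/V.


OLR = Q * S / V
= 38.84 * 53.21 / 2703.3
= 0.7645 g/L/day

0.7645 g/L/day


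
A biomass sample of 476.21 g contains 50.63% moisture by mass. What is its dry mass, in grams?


Wd = Ww * (1 - MC/100)
= 476.21 * (1 - 50.63/100)
= 235.1049 g

235.1049 g


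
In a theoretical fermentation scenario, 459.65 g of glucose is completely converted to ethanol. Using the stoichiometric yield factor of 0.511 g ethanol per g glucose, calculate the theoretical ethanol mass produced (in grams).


Theoretical ethanol yield: m_EtOH = 0.511 * m_glucose
m_EtOH = 0.511 * 459.65 = 234.8811 g

234.8811 g


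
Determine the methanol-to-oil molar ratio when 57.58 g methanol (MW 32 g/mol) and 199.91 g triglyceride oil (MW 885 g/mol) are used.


Molar ratio = n_MeOH / n_oil = (MeOH/32) / (oil/885) = (MeOH * 885) / (32 * oil)
= (57.58 * 885) / (32 * 199.91)
= 7.9658

7.9658


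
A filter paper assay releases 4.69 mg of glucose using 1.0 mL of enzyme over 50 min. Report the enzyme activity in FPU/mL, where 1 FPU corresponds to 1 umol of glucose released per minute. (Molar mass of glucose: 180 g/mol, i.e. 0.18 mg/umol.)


Activity = glucose_mg / (0.18 mg/umol * V_mL * t_min)
= 4.69 / (0.18 * 1.0 * 50)
= 0.5211 FPU/mL

0.5211 FPU/mL


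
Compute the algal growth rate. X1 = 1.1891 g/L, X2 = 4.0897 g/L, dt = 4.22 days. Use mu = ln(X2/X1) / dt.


mu = ln(X2/X1) / dt
= ln(4.0897/1.1891) / 4.22
= 0.2927 per day

0.2927 per day


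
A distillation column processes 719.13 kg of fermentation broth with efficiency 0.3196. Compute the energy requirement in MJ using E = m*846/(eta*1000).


E = m * 846 / (eta * 1000)
= 719.13 * 846 / (0.3196 * 1000)
= 1903.5794 MJ

1903.5794 MJ


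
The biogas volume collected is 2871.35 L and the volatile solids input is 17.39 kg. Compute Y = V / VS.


Y = V / VS
= 2871.35 / 17.39
= 165.1150 L/kg VS

165.1150 L/kg VS


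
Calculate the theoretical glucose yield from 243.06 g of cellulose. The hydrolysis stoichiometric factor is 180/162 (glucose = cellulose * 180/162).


glucose = cellulose * 180/162
= 243.06 * 180/162
= 270.0667 g

270.0667 g


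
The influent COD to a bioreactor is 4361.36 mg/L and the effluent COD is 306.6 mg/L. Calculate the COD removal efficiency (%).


eta = (COD_in - COD_out) / COD_in * 100
= (4361.36 - 306.6) / 4361.36 * 100
= 92.9701%

92.9701%


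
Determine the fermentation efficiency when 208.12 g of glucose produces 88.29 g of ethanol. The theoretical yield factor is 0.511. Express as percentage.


Fermentation efficiency = (actual / (0.511 * glucose)) * 100
= (88.29 / (0.511 * 208.12)) * 100
= 83.0189%

83.0189%


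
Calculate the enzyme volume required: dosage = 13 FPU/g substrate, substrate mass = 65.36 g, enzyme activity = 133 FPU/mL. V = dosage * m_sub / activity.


V = dosage * m_sub / activity
V = 13 * 65.36 / 133
V = 6.3886 mL

6.3886 mL


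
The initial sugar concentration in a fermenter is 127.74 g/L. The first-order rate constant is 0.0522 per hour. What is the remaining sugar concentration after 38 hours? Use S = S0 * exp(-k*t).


S = S0 * exp(-k * t)
S = 127.74 * exp(-0.0522 * 38)
S = 17.5736 g/L

17.5736 g/L


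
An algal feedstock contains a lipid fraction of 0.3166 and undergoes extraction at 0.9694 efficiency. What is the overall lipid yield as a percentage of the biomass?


Y = lipid_content * extraction_eff * 100
= 0.3166 * 0.9694 * 100
= 30.6912%

30.6912%


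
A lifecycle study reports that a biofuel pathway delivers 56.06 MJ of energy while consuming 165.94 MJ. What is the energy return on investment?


EROI = E_out / E_in
= 56.06 / 165.94
= 0.3378

0.3378


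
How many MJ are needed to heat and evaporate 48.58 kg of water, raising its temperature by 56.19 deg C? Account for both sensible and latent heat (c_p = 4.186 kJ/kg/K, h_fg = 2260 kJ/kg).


E = m_water * (4.186 * dT + 2260) / 1000
= 48.58 * (4.186 * 56.19 + 2260) / 1000
= 121.2174 MJ

121.2174 MJ


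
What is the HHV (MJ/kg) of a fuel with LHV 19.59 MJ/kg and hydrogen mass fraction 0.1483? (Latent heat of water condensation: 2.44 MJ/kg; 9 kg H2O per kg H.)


HHV = LHV + H_frac * 9 * 2.44
= 19.59 + 0.1483 * 9 * 2.44
= 22.8467 MJ/kg

22.8467 MJ/kg


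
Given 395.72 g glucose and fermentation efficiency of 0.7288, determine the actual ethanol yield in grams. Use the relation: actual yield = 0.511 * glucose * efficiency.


Actual ethanol: m = 0.511 * 395.72 * 0.7288
m = 147.3728 g

147.3728 g


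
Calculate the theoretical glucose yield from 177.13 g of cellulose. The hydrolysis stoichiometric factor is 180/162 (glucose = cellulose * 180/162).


glucose = cellulose * 180/162
= 177.13 * 180/162
= 196.8111 g

196.8111 g


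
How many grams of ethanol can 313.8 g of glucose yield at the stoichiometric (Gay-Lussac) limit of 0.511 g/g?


Theoretical ethanol yield: m_EtOH = 0.511 * m_glucose
m_EtOH = 0.511 * 313.8 = 160.3518 g

160.3518 g
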